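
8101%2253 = 1342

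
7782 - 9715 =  - 1933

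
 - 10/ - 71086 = 5/35543 =0.00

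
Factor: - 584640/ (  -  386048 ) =315/208 = 2^ ( - 4 )* 3^2* 5^1*7^1*13^(-1)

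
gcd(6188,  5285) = 7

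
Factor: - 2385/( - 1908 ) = 2^( - 2)*5^1 = 5/4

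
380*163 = 61940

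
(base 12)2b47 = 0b1001111100111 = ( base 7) 20566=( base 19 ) E23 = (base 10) 5095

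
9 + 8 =17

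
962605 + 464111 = 1426716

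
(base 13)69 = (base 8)127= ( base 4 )1113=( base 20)47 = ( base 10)87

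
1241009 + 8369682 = 9610691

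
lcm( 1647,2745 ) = 8235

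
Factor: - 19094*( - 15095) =2^1*5^1*3019^1*9547^1 = 288223930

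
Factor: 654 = 2^1*3^1*109^1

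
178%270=178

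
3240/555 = 5+31/37= 5.84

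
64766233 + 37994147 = 102760380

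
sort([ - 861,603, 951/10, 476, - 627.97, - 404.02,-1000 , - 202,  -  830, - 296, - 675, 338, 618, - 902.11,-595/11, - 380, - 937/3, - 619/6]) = [-1000,-902.11,  -  861, - 830, - 675, - 627.97, - 404.02, - 380, - 937/3,-296, - 202, - 619/6 , - 595/11, 951/10 , 338 , 476, 603, 618]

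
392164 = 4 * 98041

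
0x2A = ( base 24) 1I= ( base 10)42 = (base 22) 1K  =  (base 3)1120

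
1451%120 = 11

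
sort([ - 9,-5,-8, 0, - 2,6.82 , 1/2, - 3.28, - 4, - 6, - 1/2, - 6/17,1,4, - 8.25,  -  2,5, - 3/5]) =[ - 9, - 8.25, - 8, - 6,-5,  -  4, - 3.28, - 2, - 2, - 3/5, - 1/2,  -  6/17, 0,  1/2 , 1,  4 , 5 , 6.82 ] 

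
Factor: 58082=2^1*113^1*257^1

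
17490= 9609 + 7881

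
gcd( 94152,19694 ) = 2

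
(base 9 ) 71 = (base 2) 1000000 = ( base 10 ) 64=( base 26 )2c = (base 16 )40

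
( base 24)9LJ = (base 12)3377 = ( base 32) 5ib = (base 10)5707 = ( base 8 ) 13113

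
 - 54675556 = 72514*( - 754) 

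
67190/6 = 33595/3 = 11198.33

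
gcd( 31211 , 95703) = 23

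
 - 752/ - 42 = 376/21 = 17.90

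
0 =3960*0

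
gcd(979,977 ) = 1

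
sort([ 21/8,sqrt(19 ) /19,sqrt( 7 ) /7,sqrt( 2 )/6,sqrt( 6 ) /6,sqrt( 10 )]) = [ sqrt (19)/19, sqrt(2 ) /6, sqrt( 7) /7,sqrt ( 6)/6,21/8,sqrt( 10)]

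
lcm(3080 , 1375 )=77000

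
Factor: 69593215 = 5^1 * 239^1*58237^1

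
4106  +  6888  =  10994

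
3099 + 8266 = 11365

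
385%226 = 159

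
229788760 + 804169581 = 1033958341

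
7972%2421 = 709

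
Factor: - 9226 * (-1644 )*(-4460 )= - 2^5*3^1*5^1*7^1*137^1*223^1*659^1= - 67647246240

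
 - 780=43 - 823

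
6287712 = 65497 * 96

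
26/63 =26/63 = 0.41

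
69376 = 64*1084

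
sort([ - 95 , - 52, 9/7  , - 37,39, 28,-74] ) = [ - 95,  -  74,-52, - 37, 9/7, 28,39 ]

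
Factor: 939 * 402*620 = 2^3*3^2* 5^1*31^1*67^1*313^1 = 234036360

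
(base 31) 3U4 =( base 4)323221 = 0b111011101001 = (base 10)3817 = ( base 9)5211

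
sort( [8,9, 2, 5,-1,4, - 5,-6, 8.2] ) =[ - 6, - 5,-1, 2,  4,5,8,8.2,9] 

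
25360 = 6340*4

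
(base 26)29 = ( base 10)61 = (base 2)111101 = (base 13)49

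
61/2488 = 61/2488= 0.02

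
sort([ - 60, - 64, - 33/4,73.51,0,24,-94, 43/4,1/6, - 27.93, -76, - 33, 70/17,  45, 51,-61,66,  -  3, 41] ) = [ - 94, - 76,-64,  -  61, - 60,-33, - 27.93,- 33/4, - 3,0,1/6,70/17,  43/4, 24, 41,45,51, 66, 73.51 ]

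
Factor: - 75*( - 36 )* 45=2^2*3^5* 5^3=121500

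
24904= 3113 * 8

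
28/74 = 14/37 = 0.38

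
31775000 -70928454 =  - 39153454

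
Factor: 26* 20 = 2^3*5^1*13^1= 520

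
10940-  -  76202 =87142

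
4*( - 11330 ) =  - 45320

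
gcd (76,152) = 76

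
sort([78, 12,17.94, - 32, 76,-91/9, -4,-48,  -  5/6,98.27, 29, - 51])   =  [ - 51,-48, - 32, - 91/9, - 4,  -  5/6, 12, 17.94,29, 76, 78, 98.27]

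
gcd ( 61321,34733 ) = 1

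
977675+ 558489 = 1536164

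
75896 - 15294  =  60602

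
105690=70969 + 34721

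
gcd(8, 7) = 1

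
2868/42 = 478/7 = 68.29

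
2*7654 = 15308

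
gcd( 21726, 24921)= 639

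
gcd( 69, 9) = 3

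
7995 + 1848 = 9843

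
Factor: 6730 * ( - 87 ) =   -  585510  =  - 2^1*3^1 *5^1*29^1*673^1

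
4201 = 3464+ 737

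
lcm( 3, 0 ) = 0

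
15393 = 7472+7921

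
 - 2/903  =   - 2/903 = -  0.00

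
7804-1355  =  6449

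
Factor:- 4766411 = - 13^1*29^1*47^1*269^1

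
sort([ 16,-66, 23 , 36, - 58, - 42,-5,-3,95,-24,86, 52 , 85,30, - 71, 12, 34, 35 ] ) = [ - 71, - 66, -58, - 42,-24,-5,-3, 12, 16, 23, 30, 34,35,36, 52 , 85, 86, 95]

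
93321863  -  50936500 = 42385363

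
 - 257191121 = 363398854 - 620589975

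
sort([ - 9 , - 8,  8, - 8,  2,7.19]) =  [- 9,- 8 , -8, 2, 7.19, 8] 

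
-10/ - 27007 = 10/27007 = 0.00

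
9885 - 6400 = 3485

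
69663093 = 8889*7837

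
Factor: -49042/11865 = -2^1*3^( - 1 )*5^( - 1)*31^1 =- 62/15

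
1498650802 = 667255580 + 831395222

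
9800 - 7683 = 2117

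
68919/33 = 22973/11 = 2088.45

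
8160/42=1360/7 = 194.29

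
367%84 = 31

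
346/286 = 173/143 =1.21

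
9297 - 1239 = 8058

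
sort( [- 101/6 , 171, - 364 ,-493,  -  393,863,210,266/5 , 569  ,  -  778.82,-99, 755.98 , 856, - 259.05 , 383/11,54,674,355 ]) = [  -  778.82, - 493, - 393, - 364, - 259.05, - 99,- 101/6,383/11,266/5,  54, 171,  210 , 355,569,674 , 755.98,856,863 ]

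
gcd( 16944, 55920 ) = 48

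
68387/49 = 68387/49 = 1395.65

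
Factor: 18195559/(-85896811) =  - 7^(-1) * 11^(-2 )*13^(-1)*17^1*19^1 * 29^( - 1)* 269^(  -  1)*56333^1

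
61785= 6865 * 9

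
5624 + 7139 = 12763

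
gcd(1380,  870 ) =30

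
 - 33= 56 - 89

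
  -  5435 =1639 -7074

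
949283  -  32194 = 917089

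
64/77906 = 32/38953 = 0.00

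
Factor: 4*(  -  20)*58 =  - 4640  =  - 2^5*5^1*29^1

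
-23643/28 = -845 + 17/28=- 844.39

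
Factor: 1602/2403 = 2/3 = 2^1 * 3^(- 1 ) 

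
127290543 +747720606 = 875011149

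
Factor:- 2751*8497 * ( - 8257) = 193009414479 =3^1*7^1*23^1 * 29^1 * 131^1*293^1*359^1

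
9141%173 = 145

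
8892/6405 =1 + 829/2135 = 1.39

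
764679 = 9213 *83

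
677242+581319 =1258561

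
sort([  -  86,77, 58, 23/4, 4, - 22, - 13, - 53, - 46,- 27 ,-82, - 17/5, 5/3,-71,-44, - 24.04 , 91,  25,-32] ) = [ - 86, - 82, - 71, - 53,- 46,- 44, - 32,-27, - 24.04,  -  22,-13,  -  17/5, 5/3, 4 , 23/4, 25, 58, 77, 91 ] 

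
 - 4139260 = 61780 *( - 67) 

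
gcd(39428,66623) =1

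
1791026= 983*1822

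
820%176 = 116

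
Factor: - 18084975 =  - 3^1*5^2*59^1*61^1*67^1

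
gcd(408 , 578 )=34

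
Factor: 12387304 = 2^3 * 37^1*41849^1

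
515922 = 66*7817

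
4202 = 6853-2651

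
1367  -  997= 370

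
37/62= 37/62 = 0.60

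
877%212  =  29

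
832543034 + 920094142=1752637176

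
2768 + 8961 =11729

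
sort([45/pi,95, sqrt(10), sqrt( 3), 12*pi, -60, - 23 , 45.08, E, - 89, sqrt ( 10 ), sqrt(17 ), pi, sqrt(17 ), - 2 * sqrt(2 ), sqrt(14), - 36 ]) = [ - 89, - 60, - 36, - 23, - 2*sqrt( 2 ), sqrt (3 ),E, pi,sqrt (10 ), sqrt(10 ), sqrt(14 ),  sqrt( 17), sqrt( 17 ), 45/pi, 12*pi , 45.08, 95]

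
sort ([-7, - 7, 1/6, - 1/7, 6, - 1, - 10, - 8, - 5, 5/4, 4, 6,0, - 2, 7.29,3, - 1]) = [ - 10, - 8 ,- 7, - 7, - 5, - 2,  -  1,- 1  , - 1/7,0,1/6, 5/4,  3, 4,6, 6, 7.29 ]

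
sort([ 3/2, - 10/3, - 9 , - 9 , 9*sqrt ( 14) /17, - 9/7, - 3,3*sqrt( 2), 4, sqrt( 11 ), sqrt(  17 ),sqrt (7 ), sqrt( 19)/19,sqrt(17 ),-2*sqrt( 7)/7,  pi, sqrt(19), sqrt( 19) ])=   [-9, - 9,  -  10/3, - 3, - 9/7, - 2  *sqrt( 7)/7,sqrt ( 19 )/19, 3/2, 9*sqrt( 14 ) /17, sqrt( 7), pi , sqrt( 11 ), 4, sqrt( 17),sqrt( 17 ),3 *sqrt(2), sqrt ( 19 ), sqrt(19 )]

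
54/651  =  18/217 = 0.08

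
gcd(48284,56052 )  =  4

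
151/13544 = 151/13544 = 0.01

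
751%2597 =751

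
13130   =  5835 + 7295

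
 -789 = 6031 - 6820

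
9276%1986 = 1332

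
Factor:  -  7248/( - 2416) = 3 = 3^1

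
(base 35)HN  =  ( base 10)618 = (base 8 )1152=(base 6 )2510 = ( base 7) 1542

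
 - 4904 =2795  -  7699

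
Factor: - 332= - 2^2*83^1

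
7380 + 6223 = 13603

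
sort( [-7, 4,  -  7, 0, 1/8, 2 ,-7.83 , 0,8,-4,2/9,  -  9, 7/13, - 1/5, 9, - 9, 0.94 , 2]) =[-9,-9 , - 7.83,-7, - 7,-4, - 1/5, 0, 0,1/8,2/9,7/13,0.94, 2,2, 4, 8, 9]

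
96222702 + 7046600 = 103269302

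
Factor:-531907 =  - 79^1*6733^1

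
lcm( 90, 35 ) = 630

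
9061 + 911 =9972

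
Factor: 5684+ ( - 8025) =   -  2341 = - 2341^1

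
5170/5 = 1034  =  1034.00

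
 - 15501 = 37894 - 53395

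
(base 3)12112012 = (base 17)dfg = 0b111110111100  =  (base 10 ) 4028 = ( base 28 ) 53o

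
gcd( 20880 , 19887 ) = 3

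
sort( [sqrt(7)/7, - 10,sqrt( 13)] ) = [ - 10, sqrt(7)/7,sqrt( 13 )]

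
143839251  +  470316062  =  614155313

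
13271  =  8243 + 5028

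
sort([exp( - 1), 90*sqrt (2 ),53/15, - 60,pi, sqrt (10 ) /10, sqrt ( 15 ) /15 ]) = [ - 60,sqrt( 15 ) /15, sqrt( 10) /10, exp ( - 1), pi, 53/15, 90 * sqrt(2) ] 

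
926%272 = 110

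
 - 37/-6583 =37/6583 = 0.01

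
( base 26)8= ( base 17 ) 8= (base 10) 8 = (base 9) 8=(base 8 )10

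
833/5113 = 833/5113 = 0.16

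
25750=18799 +6951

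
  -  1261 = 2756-4017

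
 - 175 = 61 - 236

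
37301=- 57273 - -94574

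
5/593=5/593 = 0.01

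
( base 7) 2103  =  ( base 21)1e3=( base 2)1011100010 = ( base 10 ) 738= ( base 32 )N2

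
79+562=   641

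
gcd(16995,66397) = 1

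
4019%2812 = 1207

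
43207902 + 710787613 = 753995515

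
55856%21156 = 13544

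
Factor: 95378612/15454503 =2^2 * 3^ ( - 3 ) *7^1 * 127^( - 1 ) * 313^1*4507^(  -  1)*10883^1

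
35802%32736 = 3066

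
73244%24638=23968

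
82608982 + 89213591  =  171822573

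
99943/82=99943/82  =  1218.82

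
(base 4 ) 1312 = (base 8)166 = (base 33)3j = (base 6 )314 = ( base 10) 118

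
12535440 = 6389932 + 6145508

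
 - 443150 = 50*( - 8863)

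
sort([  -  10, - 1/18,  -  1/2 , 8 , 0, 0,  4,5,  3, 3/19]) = [  -  10, - 1/2, - 1/18, 0, 0, 3/19,3, 4, 5,  8]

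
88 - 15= 73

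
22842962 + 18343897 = 41186859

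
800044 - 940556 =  - 140512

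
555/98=555/98 = 5.66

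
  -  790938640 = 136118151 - 927056791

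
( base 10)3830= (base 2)111011110110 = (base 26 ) 5H8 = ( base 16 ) EF6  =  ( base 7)14111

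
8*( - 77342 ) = - 618736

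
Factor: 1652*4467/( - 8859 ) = - 2459828/2953 = -  2^2*7^1*59^1*1489^1*2953^( - 1) 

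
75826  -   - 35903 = 111729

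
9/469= 9/469 = 0.02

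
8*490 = 3920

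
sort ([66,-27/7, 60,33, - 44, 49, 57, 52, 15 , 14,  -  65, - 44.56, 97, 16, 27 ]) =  [  -  65, - 44.56, - 44, - 27/7, 14, 15  ,  16,27, 33, 49 , 52, 57,60,  66,  97 ] 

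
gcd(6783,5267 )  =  1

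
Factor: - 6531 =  - 3^1*7^1 * 311^1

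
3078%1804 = 1274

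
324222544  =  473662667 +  - 149440123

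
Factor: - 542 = -2^1*271^1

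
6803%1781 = 1460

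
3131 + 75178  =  78309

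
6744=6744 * 1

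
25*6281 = 157025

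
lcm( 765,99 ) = 8415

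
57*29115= 1659555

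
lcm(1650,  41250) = 41250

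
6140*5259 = 32290260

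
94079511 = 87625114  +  6454397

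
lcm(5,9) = 45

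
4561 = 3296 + 1265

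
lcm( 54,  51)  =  918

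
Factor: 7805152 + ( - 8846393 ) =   -  1041241^1 = - 1041241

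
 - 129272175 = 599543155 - 728815330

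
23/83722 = 23/83722 = 0.00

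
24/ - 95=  - 24/95 =- 0.25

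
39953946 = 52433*762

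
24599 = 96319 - 71720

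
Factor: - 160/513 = - 2^5* 3^( -3) * 5^1*19^( - 1) 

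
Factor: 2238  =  2^1 * 3^1*373^1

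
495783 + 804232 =1300015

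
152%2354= 152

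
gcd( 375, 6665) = 5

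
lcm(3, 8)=24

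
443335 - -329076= 772411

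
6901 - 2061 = 4840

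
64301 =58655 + 5646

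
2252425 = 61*36925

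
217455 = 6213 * 35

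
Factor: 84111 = 3^1*23^2*53^1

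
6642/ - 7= - 949+1/7 = -948.86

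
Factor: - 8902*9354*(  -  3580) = 2^4*3^1*5^1*179^1*1559^1  *  4451^1= 298104122640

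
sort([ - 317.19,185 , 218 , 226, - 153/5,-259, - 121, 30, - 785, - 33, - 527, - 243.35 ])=[  -  785, - 527, - 317.19, - 259,  -  243.35, - 121,- 33,-153/5, 30 , 185 , 218, 226] 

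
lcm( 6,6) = 6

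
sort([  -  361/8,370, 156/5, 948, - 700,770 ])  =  [ - 700, - 361/8, 156/5, 370, 770,948]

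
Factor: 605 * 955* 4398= 2^1*3^1 * 5^2*11^2*191^1*733^1 = 2541054450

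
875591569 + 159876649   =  1035468218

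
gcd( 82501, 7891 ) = 1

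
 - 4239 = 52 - 4291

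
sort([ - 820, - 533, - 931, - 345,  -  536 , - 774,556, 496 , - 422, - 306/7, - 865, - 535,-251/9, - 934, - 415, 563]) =[ - 934, -931, - 865, - 820, - 774, - 536, - 535, -533, - 422, - 415, -345, - 306/7, - 251/9,  496,556,563]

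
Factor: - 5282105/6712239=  - 3^( - 1 )* 5^1 * 191^1*5531^1 * 2237413^( - 1 ) 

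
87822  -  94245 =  - 6423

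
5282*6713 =35458066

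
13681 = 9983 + 3698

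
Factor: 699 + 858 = 1557 = 3^2*173^1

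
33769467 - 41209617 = - 7440150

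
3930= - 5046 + 8976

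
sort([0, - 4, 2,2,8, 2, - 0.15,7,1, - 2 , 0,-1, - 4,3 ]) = [ -4, - 4,-2, - 1, - 0.15, 0 , 0,1,2, 2, 2,3, 7,8]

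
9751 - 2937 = 6814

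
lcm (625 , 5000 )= 5000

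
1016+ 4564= 5580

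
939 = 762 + 177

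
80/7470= 8/747=0.01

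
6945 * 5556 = 38586420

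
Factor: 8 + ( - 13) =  - 5^1 = - 5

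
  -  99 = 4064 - 4163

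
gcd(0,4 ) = 4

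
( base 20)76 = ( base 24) 62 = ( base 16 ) 92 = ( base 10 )146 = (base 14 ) a6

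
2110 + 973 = 3083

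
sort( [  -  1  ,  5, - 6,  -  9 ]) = [ - 9, - 6, - 1,  5 ] 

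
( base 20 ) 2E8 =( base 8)2100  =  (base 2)10001000000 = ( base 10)1088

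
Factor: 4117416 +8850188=2^2*13^1*249377^1= 12967604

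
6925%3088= 749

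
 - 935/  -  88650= 187/17730 = 0.01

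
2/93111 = 2/93111 = 0.00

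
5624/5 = 5624/5 =1124.80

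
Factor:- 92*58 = -5336 = - 2^3*23^1*29^1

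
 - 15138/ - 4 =7569/2 = 3784.50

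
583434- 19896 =563538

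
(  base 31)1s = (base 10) 59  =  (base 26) 27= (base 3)2012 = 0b111011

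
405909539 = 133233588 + 272675951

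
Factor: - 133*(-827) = 7^1*19^1*827^1  =  109991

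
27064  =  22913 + 4151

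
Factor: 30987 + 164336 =195323 = 37^1*5279^1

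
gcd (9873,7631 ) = 1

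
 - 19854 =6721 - 26575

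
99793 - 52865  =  46928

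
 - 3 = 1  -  4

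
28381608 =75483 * 376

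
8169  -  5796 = 2373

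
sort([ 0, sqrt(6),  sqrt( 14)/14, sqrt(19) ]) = [ 0,  sqrt(14 ) /14,sqrt (6),sqrt( 19) ] 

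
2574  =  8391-5817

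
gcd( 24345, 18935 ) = 2705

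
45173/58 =45173/58 = 778.84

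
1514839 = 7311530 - 5796691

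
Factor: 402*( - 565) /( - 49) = 227130/49 = 2^1 * 3^1*5^1 * 7^( - 2 ) * 67^1 * 113^1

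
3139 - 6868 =-3729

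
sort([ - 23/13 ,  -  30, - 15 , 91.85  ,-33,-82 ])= [-82,  -  33, - 30, -15,-23/13, 91.85] 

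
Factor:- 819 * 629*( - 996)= 513090396  =  2^2*3^3*7^1*13^1*17^1 *37^1*83^1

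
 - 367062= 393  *( - 934 )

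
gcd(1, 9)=1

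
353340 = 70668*5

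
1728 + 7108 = 8836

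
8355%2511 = 822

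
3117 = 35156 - 32039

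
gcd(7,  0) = 7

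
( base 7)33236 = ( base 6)102405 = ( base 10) 8357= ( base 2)10000010100101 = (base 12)4A05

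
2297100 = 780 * 2945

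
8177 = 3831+4346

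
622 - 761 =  - 139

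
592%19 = 3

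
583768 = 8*72971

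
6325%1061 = 1020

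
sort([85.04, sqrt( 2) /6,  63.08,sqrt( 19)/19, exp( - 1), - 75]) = [-75,  sqrt( 19 ) /19, sqrt (2) /6,exp( - 1), 63.08,  85.04]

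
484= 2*242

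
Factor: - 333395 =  - 5^1*131^1*509^1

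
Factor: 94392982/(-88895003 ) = -2^1*379^1*719^ (- 1 )*123637^(-1 )*124529^1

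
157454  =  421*374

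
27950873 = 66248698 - 38297825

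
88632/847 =104 + 544/847 = 104.64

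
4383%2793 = 1590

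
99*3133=310167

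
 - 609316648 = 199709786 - 809026434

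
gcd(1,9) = 1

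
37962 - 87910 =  - 49948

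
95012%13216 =2500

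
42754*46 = 1966684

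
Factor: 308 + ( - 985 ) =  - 677^1 = -677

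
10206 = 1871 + 8335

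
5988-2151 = 3837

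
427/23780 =427/23780 = 0.02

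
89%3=2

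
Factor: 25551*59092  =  1509859692 = 2^2*3^2*11^1 * 17^2*79^1*167^1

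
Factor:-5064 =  - 2^3*3^1 * 211^1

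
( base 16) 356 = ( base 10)854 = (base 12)5B2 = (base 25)194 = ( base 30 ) SE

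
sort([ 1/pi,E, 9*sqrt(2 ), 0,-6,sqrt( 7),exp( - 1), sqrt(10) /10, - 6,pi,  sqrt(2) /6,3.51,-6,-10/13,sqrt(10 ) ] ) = [ - 6,-6 , - 6, - 10/13,0,sqrt( 2) /6,sqrt ( 10)/10,  1/pi,exp (-1 ), sqrt(7),  E,pi,sqrt(10),3.51, 9* sqrt (2 ) ] 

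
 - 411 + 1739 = 1328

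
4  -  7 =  - 3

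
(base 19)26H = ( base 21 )1JD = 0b1101010101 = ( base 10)853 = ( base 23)1E2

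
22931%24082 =22931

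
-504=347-851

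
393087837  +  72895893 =465983730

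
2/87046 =1/43523=0.00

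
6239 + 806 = 7045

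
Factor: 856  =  2^3*107^1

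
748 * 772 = 577456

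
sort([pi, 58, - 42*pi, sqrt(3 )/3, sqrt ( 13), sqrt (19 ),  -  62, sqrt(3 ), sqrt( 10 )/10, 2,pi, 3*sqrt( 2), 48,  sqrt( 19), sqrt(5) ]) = [ - 42*pi, - 62,sqrt ( 10 ) /10,  sqrt(3)/3, sqrt( 3), 2,sqrt( 5 ), pi, pi, sqrt( 13),3*sqrt ( 2 ), sqrt( 19),  sqrt( 19 ),48 , 58 ] 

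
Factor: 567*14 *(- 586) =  - 4651668 = -  2^2*  3^4 * 7^2*293^1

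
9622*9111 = 87666042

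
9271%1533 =73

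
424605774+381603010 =806208784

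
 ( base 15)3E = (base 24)2b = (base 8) 73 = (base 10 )59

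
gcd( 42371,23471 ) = 7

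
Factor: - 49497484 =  - 2^2*359^1*34469^1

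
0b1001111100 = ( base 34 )io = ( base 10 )636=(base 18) 1h6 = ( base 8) 1174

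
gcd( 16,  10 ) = 2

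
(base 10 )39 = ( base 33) 16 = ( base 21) 1I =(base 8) 47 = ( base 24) 1f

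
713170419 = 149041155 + 564129264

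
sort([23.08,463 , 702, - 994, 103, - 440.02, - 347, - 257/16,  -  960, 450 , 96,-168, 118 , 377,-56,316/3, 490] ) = [ - 994, - 960 ,- 440.02, - 347, - 168, - 56, - 257/16, 23.08 , 96,103, 316/3, 118, 377, 450 , 463, 490, 702]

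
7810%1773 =718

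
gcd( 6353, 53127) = 1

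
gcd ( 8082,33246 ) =18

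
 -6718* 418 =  - 2808124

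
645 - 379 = 266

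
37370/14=18685/7 =2669.29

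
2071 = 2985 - 914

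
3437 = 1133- - 2304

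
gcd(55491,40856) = 1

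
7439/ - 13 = - 7439/13= -  572.23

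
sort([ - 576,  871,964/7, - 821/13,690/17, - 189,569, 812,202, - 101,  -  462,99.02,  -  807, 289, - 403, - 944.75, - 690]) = [ - 944.75, - 807, - 690, - 576, - 462 , - 403, - 189, - 101, - 821/13,690/17,99.02,964/7,202, 289 , 569,812,871]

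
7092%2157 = 621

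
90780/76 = 1194 + 9/19 = 1194.47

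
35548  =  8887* 4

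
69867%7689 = 666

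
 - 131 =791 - 922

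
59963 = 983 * 61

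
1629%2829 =1629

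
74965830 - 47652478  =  27313352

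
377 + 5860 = 6237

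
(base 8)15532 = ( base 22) EA6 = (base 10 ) 7002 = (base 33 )6E6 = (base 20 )HA2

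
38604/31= 38604/31 = 1245.29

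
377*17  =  6409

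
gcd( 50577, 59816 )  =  1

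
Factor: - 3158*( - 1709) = 2^1 * 1579^1*1709^1=5397022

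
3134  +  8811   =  11945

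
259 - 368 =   -  109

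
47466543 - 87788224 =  - 40321681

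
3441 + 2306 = 5747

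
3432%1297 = 838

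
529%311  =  218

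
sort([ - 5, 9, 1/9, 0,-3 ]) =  [-5,-3,0,1/9, 9 ]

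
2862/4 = 715  +  1/2 = 715.50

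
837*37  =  30969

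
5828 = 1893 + 3935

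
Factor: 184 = 2^3 * 23^1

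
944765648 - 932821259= 11944389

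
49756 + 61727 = 111483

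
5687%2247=1193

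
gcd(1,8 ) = 1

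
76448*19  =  1452512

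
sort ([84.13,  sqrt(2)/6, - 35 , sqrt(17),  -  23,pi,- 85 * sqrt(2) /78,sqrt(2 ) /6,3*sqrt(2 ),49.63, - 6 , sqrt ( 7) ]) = [ - 35, - 23 , - 6 , - 85*sqrt( 2)/78 , sqrt( 2 )/6,sqrt( 2) /6, sqrt(7), pi,  sqrt( 17),3  *sqrt ( 2 ), 49.63, 84.13 ] 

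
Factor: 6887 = 71^1*97^1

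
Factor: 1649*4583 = 17^1 * 97^1 * 4583^1 = 7557367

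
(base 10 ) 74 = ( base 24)32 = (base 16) 4a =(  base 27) 2K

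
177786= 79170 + 98616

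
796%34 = 14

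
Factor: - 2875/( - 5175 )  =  5/9=3^( - 2 )*5^1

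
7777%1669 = 1101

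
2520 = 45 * 56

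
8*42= 336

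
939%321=297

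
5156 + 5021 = 10177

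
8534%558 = 164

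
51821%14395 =8636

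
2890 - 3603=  - 713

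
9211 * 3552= 32717472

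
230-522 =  - 292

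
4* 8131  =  32524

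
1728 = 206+1522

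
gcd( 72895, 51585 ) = 5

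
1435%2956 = 1435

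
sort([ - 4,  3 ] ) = [ - 4, 3] 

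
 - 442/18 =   -  221/9 = - 24.56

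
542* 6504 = 3525168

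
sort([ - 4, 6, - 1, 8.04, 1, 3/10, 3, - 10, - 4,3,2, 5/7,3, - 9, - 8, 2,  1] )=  [ - 10, - 9,-8, - 4, - 4, - 1, 3/10, 5/7,  1 , 1, 2, 2, 3 , 3,3, 6  ,  8.04 ]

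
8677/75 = 8677/75 = 115.69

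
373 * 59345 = 22135685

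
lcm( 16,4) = 16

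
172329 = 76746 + 95583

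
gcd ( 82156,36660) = 188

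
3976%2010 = 1966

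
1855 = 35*53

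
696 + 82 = 778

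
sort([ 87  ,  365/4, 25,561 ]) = [ 25, 87,365/4,561]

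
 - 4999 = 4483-9482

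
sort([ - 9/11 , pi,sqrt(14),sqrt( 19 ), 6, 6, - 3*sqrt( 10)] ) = [- 3 * sqrt ( 10), - 9/11, pi, sqrt(14), sqrt( 19),6, 6]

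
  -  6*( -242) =1452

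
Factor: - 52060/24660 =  - 19/9 = -3^( - 2 )*19^1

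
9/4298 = 9/4298 = 0.00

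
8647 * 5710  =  49374370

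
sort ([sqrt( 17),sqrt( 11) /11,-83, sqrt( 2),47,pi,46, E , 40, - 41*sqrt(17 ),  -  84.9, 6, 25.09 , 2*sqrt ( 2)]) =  [ - 41*sqrt(17 ),- 84.9, - 83, sqrt (11 ) /11,sqrt(2 ), E,2 *sqrt( 2), pi, sqrt(17),6, 25.09,  40,46, 47]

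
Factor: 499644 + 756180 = 2^4*3^5*17^1*19^1=1255824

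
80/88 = 10/11 =0.91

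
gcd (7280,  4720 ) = 80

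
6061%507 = 484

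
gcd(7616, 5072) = 16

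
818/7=116 + 6/7  =  116.86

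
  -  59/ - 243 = 59/243  =  0.24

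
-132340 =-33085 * 4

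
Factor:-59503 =-157^1*379^1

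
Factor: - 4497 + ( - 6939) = -2^2*3^1*953^1 = - 11436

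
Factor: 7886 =2^1*3943^1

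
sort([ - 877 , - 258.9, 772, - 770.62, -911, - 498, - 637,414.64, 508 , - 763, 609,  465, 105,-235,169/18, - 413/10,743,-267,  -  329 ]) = [ - 911, -877, - 770.62, - 763 , - 637 , - 498 , - 329,-267, - 258.9, - 235, - 413/10,  169/18, 105,414.64, 465,508 , 609, 743, 772]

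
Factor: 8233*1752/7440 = 2^( - 1 )*5^(-1)*31^ ( - 1 ) * 73^1*8233^1 = 601009/310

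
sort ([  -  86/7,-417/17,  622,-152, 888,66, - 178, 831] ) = [ - 178, - 152, - 417/17, - 86/7, 66,622, 831,888 ] 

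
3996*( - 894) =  - 3572424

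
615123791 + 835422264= 1450546055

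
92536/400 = 231 + 17/50 = 231.34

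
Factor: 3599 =59^1*61^1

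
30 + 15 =45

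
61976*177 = 10969752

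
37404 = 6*6234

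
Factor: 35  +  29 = 64 = 2^6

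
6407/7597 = 6407/7597 = 0.84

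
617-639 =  - 22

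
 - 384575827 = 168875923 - 553451750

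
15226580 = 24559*620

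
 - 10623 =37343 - 47966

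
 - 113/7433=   -  1+7320/7433  =  - 0.02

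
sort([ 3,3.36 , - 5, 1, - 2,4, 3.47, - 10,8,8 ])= [ - 10, - 5, - 2, 1,  3,3.36, 3.47,  4,8,8]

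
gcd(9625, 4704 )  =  7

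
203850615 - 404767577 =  - 200916962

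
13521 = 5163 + 8358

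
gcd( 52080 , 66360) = 840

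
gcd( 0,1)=1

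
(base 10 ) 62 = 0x3e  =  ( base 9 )68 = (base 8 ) 76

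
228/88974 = 38/14829 = 0.00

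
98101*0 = 0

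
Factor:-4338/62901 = - 2/29 = - 2^1 * 29^( - 1 ) 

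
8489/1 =8489 = 8489.00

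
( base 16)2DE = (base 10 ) 734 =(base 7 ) 2066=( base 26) 126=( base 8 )1336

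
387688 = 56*6923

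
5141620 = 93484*55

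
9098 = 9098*1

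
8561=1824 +6737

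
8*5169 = 41352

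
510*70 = 35700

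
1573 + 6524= 8097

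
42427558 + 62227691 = 104655249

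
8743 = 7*1249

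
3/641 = 3/641 = 0.00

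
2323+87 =2410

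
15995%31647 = 15995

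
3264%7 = 2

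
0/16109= 0= 0.00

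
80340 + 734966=815306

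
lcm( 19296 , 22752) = 1524384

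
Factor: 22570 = 2^1*5^1*37^1 * 61^1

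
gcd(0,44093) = 44093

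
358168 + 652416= 1010584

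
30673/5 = 30673/5 = 6134.60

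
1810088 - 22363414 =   -  20553326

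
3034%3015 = 19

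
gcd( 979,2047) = 89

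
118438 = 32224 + 86214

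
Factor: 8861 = 8861^1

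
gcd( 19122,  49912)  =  2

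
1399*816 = 1141584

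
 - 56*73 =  - 4088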